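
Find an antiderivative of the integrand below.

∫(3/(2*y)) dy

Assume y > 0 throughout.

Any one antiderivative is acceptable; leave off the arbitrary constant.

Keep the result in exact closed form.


Answer: 3*log(y)/2.


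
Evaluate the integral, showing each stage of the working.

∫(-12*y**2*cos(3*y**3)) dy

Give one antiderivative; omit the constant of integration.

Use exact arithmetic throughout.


Step 1. Substitute u = y**3, turning ∫(-12*y**2*cos(3*y**3)) dy into ∫(-4*cos(3*u)) du: now ∫(-4*cos(3*u)) du.
Step 2. Evaluate the standard form: now -4*sin(3*u)/3.
Step 3. Substitute back u = y**3: now -4*sin(3*y**3)/3.
Answer: -4*sin(3*y**3)/3.


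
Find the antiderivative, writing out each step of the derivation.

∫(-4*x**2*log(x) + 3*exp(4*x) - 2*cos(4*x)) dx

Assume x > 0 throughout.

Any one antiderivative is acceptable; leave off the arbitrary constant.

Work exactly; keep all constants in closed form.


Step 1. Rewrite: now ∫(-4*x**2*log(x)) dx + ∫(3*exp(4*x)) dx + ∫(-2*cos(4*x)) dx.
Step 2. Integrate ∫(-4*x**2*log(x)) dx by parts with u = log(x), dv = (-4*x**2) dx, so v = -4*x**3/3 [assuming x > 0]: now -4*x**3*log(x)/3 + ∫(4*x**2/3) dx + ∫(3*exp(4*x)) dx + ∫(-2*cos(4*x)) dx.
Step 3. Evaluate the standard form: now -4*x**3*log(x)/3 + 4*x**3/9 + ∫(3*exp(4*x)) dx + ∫(-2*cos(4*x)) dx.
Step 4. Evaluate the standard form: now -4*x**3*log(x)/3 + 4*x**3/9 + 3*exp(4*x)/4 + ∫(-2*cos(4*x)) dx.
Step 5. Evaluate the standard form: now -4*x**3*log(x)/3 + 4*x**3/9 + 3*exp(4*x)/4 - sin(4*x)/2.
Answer: -4*x**3*log(x)/3 + 4*x**3/9 + 3*exp(4*x)/4 - sin(4*x)/2.


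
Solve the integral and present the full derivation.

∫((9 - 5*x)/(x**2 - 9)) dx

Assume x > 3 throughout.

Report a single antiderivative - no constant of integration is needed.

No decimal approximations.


Step 1. Decompose ∫((9 - 5*x)/(x**2 - 9)) dx by partial fractions, (9 - 5*x)/(x**2 - 9) = -4/(x + 3) - 1/(x - 3): now ∫(-1/(x - 3)) dx + ∫(-4/(x + 3)) dx.
Step 2. Evaluate the standard form [assuming x > -3]: now -4*log(x + 3) + ∫(-1/(x - 3)) dx.
Step 3. Evaluate the standard form [assuming x > 3]: now -log(x - 3) - 4*log(x + 3).
Answer: -log(x - 3) - 4*log(x + 3).


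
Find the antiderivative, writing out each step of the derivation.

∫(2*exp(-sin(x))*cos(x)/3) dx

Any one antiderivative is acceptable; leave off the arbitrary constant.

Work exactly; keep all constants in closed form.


Step 1. Substitute u = sin(x), turning ∫(2*exp(-sin(x))*cos(x)/3) dx into ∫(2*exp(-u)/3) du: now ∫(2*exp(-u)/3) du.
Step 2. Evaluate the standard form: now -2*exp(-u)/3.
Step 3. Substitute back u = sin(x): now -2*exp(-sin(x))/3.
Answer: -2*exp(-sin(x))/3.


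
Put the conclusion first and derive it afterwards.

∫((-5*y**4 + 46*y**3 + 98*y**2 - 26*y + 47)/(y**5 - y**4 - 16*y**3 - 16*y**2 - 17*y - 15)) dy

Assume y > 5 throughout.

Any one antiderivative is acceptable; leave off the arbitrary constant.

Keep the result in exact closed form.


The answer is 4*log(y - 5) - 5*log(y + 1) - 4*log(y + 3) + 4*atan(y).
Step 1. Decompose ∫((-5*y**4 + 46*y**3 + 98*y**2 - 26*y + 47)/(y**5 - y**4 - 16*y**3 - 16*y**2 - 17*y - 15)) dy by partial fractions, (-5*y**4 + 46*y**3 + 98*y**2 - 26*y + 47)/(y**5 - y**4 - 16*y**3 - 16*y**2 - 17*y - 15) = 4/(y**2 + 1) - 4/(y + 3) - 5/(y + 1) + 4/(y - 5): now ∫(4/(y - 5)) dy + ∫(-5/(y + 1)) dy + ∫(-4/(y + 3)) dy + ∫(4/(y**2 + 1)) dy.
Step 2. Evaluate the standard form [assuming y > 5]: now 4*log(y - 5) + ∫(-5/(y + 1)) dy + ∫(-4/(y + 3)) dy + ∫(4/(y**2 + 1)) dy.
Step 3. Evaluate the standard form [assuming y > -3]: now 4*log(y - 5) - 4*log(y + 3) + ∫(-5/(y + 1)) dy + ∫(4/(y**2 + 1)) dy.
Step 4. Evaluate the standard form [assuming y > -1]: now 4*log(y - 5) - 5*log(y + 1) - 4*log(y + 3) + ∫(4/(y**2 + 1)) dy.
Step 5. Evaluate the standard form: now 4*log(y - 5) - 5*log(y + 1) - 4*log(y + 3) + 4*atan(y).
Answer: 4*log(y - 5) - 5*log(y + 1) - 4*log(y + 3) + 4*atan(y).


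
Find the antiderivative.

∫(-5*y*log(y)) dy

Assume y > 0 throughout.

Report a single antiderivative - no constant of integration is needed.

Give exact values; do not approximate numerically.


Answer: -5*y**2*log(y)/2 + 5*y**2/4.


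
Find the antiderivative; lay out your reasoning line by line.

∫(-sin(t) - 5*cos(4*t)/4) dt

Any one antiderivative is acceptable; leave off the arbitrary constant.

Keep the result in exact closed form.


Step 1. Rewrite: now ∫(-sin(t)) dt + ∫(-5*cos(4*t)/4) dt.
Step 2. Evaluate the standard form: now cos(t) + ∫(-5*cos(4*t)/4) dt.
Step 3. Evaluate the standard form: now -5*sin(4*t)/16 + cos(t).
Answer: -5*sin(4*t)/16 + cos(t).


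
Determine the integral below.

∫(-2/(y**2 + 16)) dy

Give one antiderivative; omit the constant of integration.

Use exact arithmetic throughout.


Answer: -atan(y/4)/2.


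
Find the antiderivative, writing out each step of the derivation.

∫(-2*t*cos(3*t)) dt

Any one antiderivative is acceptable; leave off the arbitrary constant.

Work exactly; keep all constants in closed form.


Step 1. Integrate ∫(-2*t*cos(3*t)) dt by parts with u = t, dv = (-2*cos(3*t)) dt, so v = -2*sin(3*t)/3: now -2*t*sin(3*t)/3 + ∫(2*sin(3*t)/3) dt.
Step 2. Evaluate the standard form: now -2*t*sin(3*t)/3 - 2*cos(3*t)/9.
Answer: -2*t*sin(3*t)/3 - 2*cos(3*t)/9.


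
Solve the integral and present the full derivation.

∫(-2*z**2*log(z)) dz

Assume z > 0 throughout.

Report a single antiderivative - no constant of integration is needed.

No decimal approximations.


Step 1. Integrate ∫(-2*z**2*log(z)) dz by parts with u = log(z), dv = (-2*z**2) dz, so v = -2*z**3/3 [assuming z > 0]: now -2*z**3*log(z)/3 + ∫(2*z**2/3) dz.
Step 2. Evaluate the standard form: now -2*z**3*log(z)/3 + 2*z**3/9.
Answer: -2*z**3*log(z)/3 + 2*z**3/9.


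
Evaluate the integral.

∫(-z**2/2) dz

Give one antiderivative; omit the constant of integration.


Answer: -z**3/6.


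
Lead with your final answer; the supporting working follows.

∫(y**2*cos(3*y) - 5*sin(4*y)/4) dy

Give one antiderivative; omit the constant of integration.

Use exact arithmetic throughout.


The answer is y**2*sin(3*y)/3 + 2*y*cos(3*y)/9 - 2*sin(3*y)/27 + 5*cos(4*y)/16.
Step 1. Rewrite: now ∫(y**2*cos(3*y)) dy + ∫(-5*sin(4*y)/4) dy.
Step 2. Evaluate the standard form: now 5*cos(4*y)/16 + ∫(y**2*cos(3*y)) dy.
Step 3. Integrate ∫(y**2*cos(3*y)) dy by parts with u = y**2, dv = (cos(3*y)) dy, so v = sin(3*y)/3: now y**2*sin(3*y)/3 + 5*cos(4*y)/16 + ∫(-2*y*sin(3*y)/3) dy.
Step 4. Integrate ∫(-2*y*sin(3*y)/3) dy by parts with u = y, dv = (-2*sin(3*y)/3) dy, so v = 2*cos(3*y)/9: now y**2*sin(3*y)/3 + 2*y*cos(3*y)/9 + 5*cos(4*y)/16 + ∫(-2*cos(3*y)/9) dy.
Step 5. Evaluate the standard form: now y**2*sin(3*y)/3 + 2*y*cos(3*y)/9 - 2*sin(3*y)/27 + 5*cos(4*y)/16.
Answer: y**2*sin(3*y)/3 + 2*y*cos(3*y)/9 - 2*sin(3*y)/27 + 5*cos(4*y)/16.


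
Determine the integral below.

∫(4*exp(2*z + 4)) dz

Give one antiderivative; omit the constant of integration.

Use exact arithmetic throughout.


Answer: 2*exp(2*z + 4).


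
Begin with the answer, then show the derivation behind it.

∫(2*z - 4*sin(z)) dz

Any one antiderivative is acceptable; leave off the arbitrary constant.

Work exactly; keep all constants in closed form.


The answer is z**2 + 4*cos(z).
Step 1. Rewrite: now ∫(2*z) dz + ∫(-4*sin(z)) dz.
Step 2. Evaluate the standard form: now 4*cos(z) + ∫(2*z) dz.
Step 3. Evaluate the standard form: now z**2 + 4*cos(z).
Answer: z**2 + 4*cos(z).


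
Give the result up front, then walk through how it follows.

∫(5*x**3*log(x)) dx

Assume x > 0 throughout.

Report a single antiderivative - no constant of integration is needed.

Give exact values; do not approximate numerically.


The answer is 5*x**4*log(x)/4 - 5*x**4/16.
Step 1. Integrate ∫(5*x**3*log(x)) dx by parts with u = log(x), dv = (5*x**3) dx, so v = 5*x**4/4 [assuming x > 0]: now 5*x**4*log(x)/4 + ∫(-5*x**3/4) dx.
Step 2. Evaluate the standard form: now 5*x**4*log(x)/4 - 5*x**4/16.
Answer: 5*x**4*log(x)/4 - 5*x**4/16.


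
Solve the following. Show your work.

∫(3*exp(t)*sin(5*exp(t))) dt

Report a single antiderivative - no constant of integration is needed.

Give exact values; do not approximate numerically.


Step 1. Substitute u = exp(t), turning ∫(3*exp(t)*sin(5*exp(t))) dt into ∫(3*sin(5*u)) du: now ∫(3*sin(5*u)) du.
Step 2. Evaluate the standard form: now -3*cos(5*u)/5.
Step 3. Substitute back u = exp(t): now -3*cos(5*exp(t))/5.
Answer: -3*cos(5*exp(t))/5.


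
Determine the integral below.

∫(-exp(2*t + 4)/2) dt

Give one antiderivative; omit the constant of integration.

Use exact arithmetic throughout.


Answer: -exp(2*t + 4)/4.


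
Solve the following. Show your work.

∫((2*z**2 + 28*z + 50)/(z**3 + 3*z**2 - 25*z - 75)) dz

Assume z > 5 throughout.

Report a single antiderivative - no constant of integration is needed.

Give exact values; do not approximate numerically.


Step 1. Decompose ∫((2*z**2 + 28*z + 50)/(z**3 + 3*z**2 - 25*z - 75)) dz by partial fractions, (2*z**2 + 28*z + 50)/(z**3 + 3*z**2 - 25*z - 75) = -2/(z + 5) + 1/(z + 3) + 3/(z - 5): now ∫(3/(z - 5)) dz + ∫(1/(z + 3)) dz + ∫(-2/(z + 5)) dz.
Step 2. Evaluate the standard form [assuming z > 5]: now 3*log(z - 5) + ∫(1/(z + 3)) dz + ∫(-2/(z + 5)) dz.
Step 3. Evaluate the standard form [assuming z > -5]: now 3*log(z - 5) - 2*log(z + 5) + ∫(1/(z + 3)) dz.
Step 4. Evaluate the standard form [assuming z > -3]: now 3*log(z - 5) + log(z + 3) - 2*log(z + 5).
Answer: 3*log(z - 5) + log(z + 3) - 2*log(z + 5).


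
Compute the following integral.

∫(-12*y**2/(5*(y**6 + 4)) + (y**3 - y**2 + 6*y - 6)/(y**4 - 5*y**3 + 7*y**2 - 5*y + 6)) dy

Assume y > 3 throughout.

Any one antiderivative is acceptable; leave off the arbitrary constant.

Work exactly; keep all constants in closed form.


Answer: 3*log(y - 3) - 2*log(y - 2) - atan(y) - 2*atan(y**3/2)/5.


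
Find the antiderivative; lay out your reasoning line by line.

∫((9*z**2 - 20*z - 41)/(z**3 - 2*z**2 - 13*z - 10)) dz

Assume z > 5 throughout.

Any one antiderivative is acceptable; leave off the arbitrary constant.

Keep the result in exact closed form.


Step 1. Decompose ∫((9*z**2 - 20*z - 41)/(z**3 - 2*z**2 - 13*z - 10)) dz by partial fractions, (9*z**2 - 20*z - 41)/(z**3 - 2*z**2 - 13*z - 10) = 5/(z + 2) + 2/(z + 1) + 2/(z - 5): now ∫(2/(z - 5)) dz + ∫(2/(z + 1)) dz + ∫(5/(z + 2)) dz.
Step 2. Evaluate the standard form [assuming z > -2]: now 5*log(z + 2) + ∫(2/(z - 5)) dz + ∫(2/(z + 1)) dz.
Step 3. Evaluate the standard form [assuming z > -1]: now 2*log(z + 1) + 5*log(z + 2) + ∫(2/(z - 5)) dz.
Step 4. Evaluate the standard form [assuming z > 5]: now 2*log(z - 5) + 2*log(z + 1) + 5*log(z + 2).
Answer: 2*log(z - 5) + 2*log(z + 1) + 5*log(z + 2).


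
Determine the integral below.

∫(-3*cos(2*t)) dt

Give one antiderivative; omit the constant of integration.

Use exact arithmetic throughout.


Answer: -3*sin(2*t)/2.


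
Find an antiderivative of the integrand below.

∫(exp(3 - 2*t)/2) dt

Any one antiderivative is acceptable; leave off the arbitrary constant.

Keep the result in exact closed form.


Answer: -exp(3 - 2*t)/4.


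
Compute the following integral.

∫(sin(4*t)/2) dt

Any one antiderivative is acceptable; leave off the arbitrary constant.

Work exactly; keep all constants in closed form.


Answer: -cos(4*t)/8.


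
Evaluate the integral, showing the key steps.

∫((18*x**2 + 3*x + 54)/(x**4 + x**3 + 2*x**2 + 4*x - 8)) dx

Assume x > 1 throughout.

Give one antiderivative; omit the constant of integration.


Step 1. Decompose ∫((18*x**2 + 3*x + 54)/(x**4 + x**3 + 2*x**2 + 4*x - 8)) dx by partial fractions, (18*x**2 + 3*x + 54)/(x**4 + x**3 + 2*x**2 + 4*x - 8) = 3/(x**2 + 4) - 5/(x + 2) + 5/(x - 1): now ∫(5/(x - 1)) dx + ∫(-5/(x + 2)) dx + ∫(3/(x**2 + 4)) dx.
Step 2. Evaluate the standard form [assuming x > 1]: now 5*log(x - 1) + ∫(-5/(x + 2)) dx + ∫(3/(x**2 + 4)) dx.
Step 3. Evaluate the standard form [assuming x > -2]: now 5*log(x - 1) - 5*log(x + 2) + ∫(3/(x**2 + 4)) dx.
Step 4. Evaluate the standard form: now 5*log(x - 1) - 5*log(x + 2) + 3*atan(x/2)/2.
Answer: 5*log(x - 1) - 5*log(x + 2) + 3*atan(x/2)/2.


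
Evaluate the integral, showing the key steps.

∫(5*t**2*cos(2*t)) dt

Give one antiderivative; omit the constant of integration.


Step 1. Integrate ∫(5*t**2*cos(2*t)) dt by parts with u = t**2, dv = (5*cos(2*t)) dt, so v = 5*sin(2*t)/2: now 5*t**2*sin(2*t)/2 + ∫(-5*t*sin(2*t)) dt.
Step 2. Integrate ∫(-5*t*sin(2*t)) dt by parts with u = t, dv = (-5*sin(2*t)) dt, so v = 5*cos(2*t)/2: now 5*t**2*sin(2*t)/2 + 5*t*cos(2*t)/2 + ∫(-5*cos(2*t)/2) dt.
Step 3. Evaluate the standard form: now 5*t**2*sin(2*t)/2 + 5*t*cos(2*t)/2 - 5*sin(2*t)/4.
Answer: 5*t**2*sin(2*t)/2 + 5*t*cos(2*t)/2 - 5*sin(2*t)/4.


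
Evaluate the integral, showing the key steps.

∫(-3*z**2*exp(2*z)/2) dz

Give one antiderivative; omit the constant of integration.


Step 1. Integrate ∫(-3*z**2*exp(2*z)/2) dz by parts with u = z**2, dv = (-3*exp(2*z)/2) dz, so v = -3*exp(2*z)/4: now -3*z**2*exp(2*z)/4 + ∫(3*z*exp(2*z)/2) dz.
Step 2. Integrate ∫(3*z*exp(2*z)/2) dz by parts with u = z, dv = (3*exp(2*z)/2) dz, so v = 3*exp(2*z)/4: now -3*z**2*exp(2*z)/4 + 3*z*exp(2*z)/4 + ∫(-3*exp(2*z)/4) dz.
Step 3. Evaluate the standard form: now -3*z**2*exp(2*z)/4 + 3*z*exp(2*z)/4 - 3*exp(2*z)/8.
Answer: -3*z**2*exp(2*z)/4 + 3*z*exp(2*z)/4 - 3*exp(2*z)/8.


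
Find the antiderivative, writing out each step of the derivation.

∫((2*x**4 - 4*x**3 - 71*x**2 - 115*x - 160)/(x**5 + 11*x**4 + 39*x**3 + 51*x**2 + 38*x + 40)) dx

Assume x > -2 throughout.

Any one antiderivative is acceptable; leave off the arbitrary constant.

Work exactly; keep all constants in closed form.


Step 1. Decompose ∫((2*x**4 - 4*x**3 - 71*x**2 - 115*x - 160)/(x**5 + 11*x**4 + 39*x**3 + 51*x**2 + 38*x + 40)) dx by partial fractions, (2*x**4 - 4*x**3 - 71*x**2 - 115*x - 160)/(x**5 + 11*x**4 + 39*x**3 + 51*x**2 + 38*x + 40) = -3/(x**2 + 1) + 5/(x + 5) + 2/(x + 4) - 5/(x + 2): now ∫(-5/(x + 2)) dx + ∫(2/(x + 4)) dx + ∫(5/(x + 5)) dx + ∫(-3/(x**2 + 1)) dx.
Step 2. Evaluate the standard form [assuming x > -5]: now 5*log(x + 5) + ∫(-5/(x + 2)) dx + ∫(2/(x + 4)) dx + ∫(-3/(x**2 + 1)) dx.
Step 3. Evaluate the standard form [assuming x > -4]: now 2*log(x + 4) + 5*log(x + 5) + ∫(-5/(x + 2)) dx + ∫(-3/(x**2 + 1)) dx.
Step 4. Evaluate the standard form [assuming x > -2]: now -5*log(x + 2) + 2*log(x + 4) + 5*log(x + 5) + ∫(-3/(x**2 + 1)) dx.
Step 5. Evaluate the standard form: now -5*log(x + 2) + 2*log(x + 4) + 5*log(x + 5) - 3*atan(x).
Answer: -5*log(x + 2) + 2*log(x + 4) + 5*log(x + 5) - 3*atan(x).


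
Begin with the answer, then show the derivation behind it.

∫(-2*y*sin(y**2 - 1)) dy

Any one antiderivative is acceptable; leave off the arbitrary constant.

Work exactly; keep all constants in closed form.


The answer is cos(y**2 - 1).
Step 1. Substitute u = y**2 - 1, turning ∫(-2*y*sin(y**2 - 1)) dy into ∫(-sin(u)) du: now ∫(-sin(u)) du.
Step 2. Evaluate the standard form: now cos(u).
Step 3. Substitute back u = y**2 - 1: now cos(y**2 - 1).
Answer: cos(y**2 - 1).


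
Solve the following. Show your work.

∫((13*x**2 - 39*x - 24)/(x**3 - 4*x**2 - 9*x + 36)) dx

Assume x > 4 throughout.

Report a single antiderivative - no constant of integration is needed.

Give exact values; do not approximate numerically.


Step 1. Decompose ∫((13*x**2 - 39*x - 24)/(x**3 - 4*x**2 - 9*x + 36)) dx by partial fractions, (13*x**2 - 39*x - 24)/(x**3 - 4*x**2 - 9*x + 36) = 5/(x + 3) + 4/(x - 3) + 4/(x - 4): now ∫(4/(x - 4)) dx + ∫(4/(x - 3)) dx + ∫(5/(x + 3)) dx.
Step 2. Evaluate the standard form [assuming x > -3]: now 5*log(x + 3) + ∫(4/(x - 4)) dx + ∫(4/(x - 3)) dx.
Step 3. Evaluate the standard form [assuming x > 3]: now 4*log(x - 3) + 5*log(x + 3) + ∫(4/(x - 4)) dx.
Step 4. Evaluate the standard form [assuming x > 4]: now 4*log(x - 4) + 4*log(x - 3) + 5*log(x + 3).
Answer: 4*log(x - 4) + 4*log(x - 3) + 5*log(x + 3).


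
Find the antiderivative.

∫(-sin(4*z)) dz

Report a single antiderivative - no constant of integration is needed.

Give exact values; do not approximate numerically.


Answer: cos(4*z)/4.


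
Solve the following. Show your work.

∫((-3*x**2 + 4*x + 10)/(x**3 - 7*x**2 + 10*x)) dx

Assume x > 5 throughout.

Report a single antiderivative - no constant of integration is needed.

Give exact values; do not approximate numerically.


Step 1. Decompose ∫((-3*x**2 + 4*x + 10)/(x**3 - 7*x**2 + 10*x)) dx by partial fractions, (-3*x**2 + 4*x + 10)/(x**3 - 7*x**2 + 10*x) = -1/(x - 2) - 3/(x - 5) + 1/x: now ∫(1/x) dx + ∫(-3/(x - 5)) dx + ∫(-1/(x - 2)) dx.
Step 2. Evaluate the standard form [assuming x > 2]: now -log(x - 2) + ∫(1/x) dx + ∫(-3/(x - 5)) dx.
Step 3. Evaluate the standard form [assuming x > 0]: now log(x) - log(x - 2) + ∫(-3/(x - 5)) dx.
Step 4. Evaluate the standard form [assuming x > 5]: now log(x) - 3*log(x - 5) - log(x - 2).
Answer: log(x) - 3*log(x - 5) - log(x - 2).


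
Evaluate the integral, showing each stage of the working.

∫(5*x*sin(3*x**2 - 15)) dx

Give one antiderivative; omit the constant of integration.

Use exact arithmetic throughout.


Step 1. Substitute u = x**2 - 5, turning ∫(5*x*sin(3*x**2 - 15)) dx into ∫(5*sin(3*u)/2) du: now ∫(5*sin(3*u)/2) du.
Step 2. Evaluate the standard form: now -5*cos(3*u)/6.
Step 3. Substitute back u = x**2 - 5: now -5*cos(3*x**2 - 15)/6.
Answer: -5*cos(3*x**2 - 15)/6.


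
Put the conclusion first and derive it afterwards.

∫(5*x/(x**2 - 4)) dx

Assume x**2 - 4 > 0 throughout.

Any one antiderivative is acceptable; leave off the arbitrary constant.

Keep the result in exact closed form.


The answer is 5*log(x**2 - 4)/2.
Step 1. Substitute u = x**2 - 4, turning ∫(5*x/(x**2 - 4)) dx into ∫(5/(2*u)) du: now ∫(5/(2*u)) du.
Step 2. Evaluate the standard form [assuming u > 0]: now 5*log(u)/2.
Step 3. Substitute back u = x**2 - 4: now 5*log(x**2 - 4)/2.
Answer: 5*log(x**2 - 4)/2.


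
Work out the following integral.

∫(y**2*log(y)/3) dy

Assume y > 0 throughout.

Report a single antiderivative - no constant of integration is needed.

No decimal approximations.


Answer: y**3*log(y)/9 - y**3/27.


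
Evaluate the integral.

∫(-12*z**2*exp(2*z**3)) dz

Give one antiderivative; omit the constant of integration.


Answer: -2*exp(2*z**3).


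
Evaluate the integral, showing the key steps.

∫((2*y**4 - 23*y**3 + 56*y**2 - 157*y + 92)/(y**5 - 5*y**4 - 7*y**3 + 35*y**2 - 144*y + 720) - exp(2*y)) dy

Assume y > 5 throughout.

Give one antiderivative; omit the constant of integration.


Step 1. Rewrite: now ∫((2*y**4 - 23*y**3 + 56*y**2 - 157*y + 92)/(y**5 - 5*y**4 - 7*y**3 + 35*y**2 - 144*y + 720)) dy + ∫(-exp(2*y)) dy.
Step 2. Evaluate the standard form: now -exp(2*y)/2 + ∫((2*y**4 - 23*y**3 + 56*y**2 - 157*y + 92)/(y**5 - 5*y**4 - 7*y**3 + 35*y**2 - 144*y + 720)) dy.
Step 3. Decompose ∫((2*y**4 - 23*y**3 + 56*y**2 - 157*y + 92)/(y**5 - 5*y**4 - 7*y**3 + 35*y**2 - 144*y + 720)) dy by partial fractions, (2*y**4 - 23*y**3 + 56*y**2 - 157*y + 92)/(y**5 - 5*y**4 - 7*y**3 + 35*y**2 - 144*y + 720) = -2/(y**2 + 9) + 2/(y + 4) + 3/(y - 4) - 3/(y - 5): now -exp(2*y)/2 + ∫(-3/(y - 5)) dy + ∫(3/(y - 4)) dy + ∫(2/(y + 4)) dy + ∫(-2/(y**2 + 9)) dy.
Step 4. Evaluate the standard form [assuming y > -4]: now -exp(2*y)/2 + 2*log(y + 4) + ∫(-3/(y - 5)) dy + ∫(3/(y - 4)) dy + ∫(-2/(y**2 + 9)) dy.
Step 5. Evaluate the standard form [assuming y > 4]: now -exp(2*y)/2 + 3*log(y - 4) + 2*log(y + 4) + ∫(-3/(y - 5)) dy + ∫(-2/(y**2 + 9)) dy.
Step 6. Evaluate the standard form [assuming y > 5]: now -exp(2*y)/2 - 3*log(y - 5) + 3*log(y - 4) + 2*log(y + 4) + ∫(-2/(y**2 + 9)) dy.
Step 7. Evaluate the standard form: now -exp(2*y)/2 - 3*log(y - 5) + 3*log(y - 4) + 2*log(y + 4) - 2*atan(y/3)/3.
Answer: -exp(2*y)/2 - 3*log(y - 5) + 3*log(y - 4) + 2*log(y + 4) - 2*atan(y/3)/3.


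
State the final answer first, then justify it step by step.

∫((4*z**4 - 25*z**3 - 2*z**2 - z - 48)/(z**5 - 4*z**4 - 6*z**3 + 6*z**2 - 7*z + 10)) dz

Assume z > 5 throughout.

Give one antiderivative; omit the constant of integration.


The answer is -log(z - 5) + 3*log(z - 1) + 2*log(z + 2) - 3*atan(z).
Step 1. Decompose ∫((4*z**4 - 25*z**3 - 2*z**2 - z - 48)/(z**5 - 4*z**4 - 6*z**3 + 6*z**2 - 7*z + 10)) dz by partial fractions, (4*z**4 - 25*z**3 - 2*z**2 - z - 48)/(z**5 - 4*z**4 - 6*z**3 + 6*z**2 - 7*z + 10) = -3/(z**2 + 1) + 2/(z + 2) + 3/(z - 1) - 1/(z - 5): now ∫(-1/(z - 5)) dz + ∫(3/(z - 1)) dz + ∫(2/(z + 2)) dz + ∫(-3/(z**2 + 1)) dz.
Step 2. Evaluate the standard form [assuming z > 1]: now 3*log(z - 1) + ∫(-1/(z - 5)) dz + ∫(2/(z + 2)) dz + ∫(-3/(z**2 + 1)) dz.
Step 3. Evaluate the standard form [assuming z > -2]: now 3*log(z - 1) + 2*log(z + 2) + ∫(-1/(z - 5)) dz + ∫(-3/(z**2 + 1)) dz.
Step 4. Evaluate the standard form [assuming z > 5]: now -log(z - 5) + 3*log(z - 1) + 2*log(z + 2) + ∫(-3/(z**2 + 1)) dz.
Step 5. Evaluate the standard form: now -log(z - 5) + 3*log(z - 1) + 2*log(z + 2) - 3*atan(z).
Answer: -log(z - 5) + 3*log(z - 1) + 2*log(z + 2) - 3*atan(z).


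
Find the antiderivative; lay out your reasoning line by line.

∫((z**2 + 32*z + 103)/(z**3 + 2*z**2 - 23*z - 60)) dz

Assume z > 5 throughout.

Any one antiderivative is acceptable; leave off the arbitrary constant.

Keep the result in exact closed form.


Step 1. Decompose ∫((z**2 + 32*z + 103)/(z**3 + 2*z**2 - 23*z - 60)) dz by partial fractions, (z**2 + 32*z + 103)/(z**3 + 2*z**2 - 23*z - 60) = -1/(z + 4) - 2/(z + 3) + 4/(z - 5): now ∫(4/(z - 5)) dz + ∫(-2/(z + 3)) dz + ∫(-1/(z + 4)) dz.
Step 2. Evaluate the standard form [assuming z > -4]: now -log(z + 4) + ∫(4/(z - 5)) dz + ∫(-2/(z + 3)) dz.
Step 3. Evaluate the standard form [assuming z > -3]: now -2*log(z + 3) - log(z + 4) + ∫(4/(z - 5)) dz.
Step 4. Evaluate the standard form [assuming z > 5]: now 4*log(z - 5) - 2*log(z + 3) - log(z + 4).
Answer: 4*log(z - 5) - 2*log(z + 3) - log(z + 4).


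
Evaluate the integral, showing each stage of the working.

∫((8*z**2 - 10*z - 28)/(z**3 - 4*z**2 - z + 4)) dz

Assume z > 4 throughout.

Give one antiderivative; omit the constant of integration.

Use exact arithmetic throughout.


Step 1. Decompose ∫((8*z**2 - 10*z - 28)/(z**3 - 4*z**2 - z + 4)) dz by partial fractions, (8*z**2 - 10*z - 28)/(z**3 - 4*z**2 - z + 4) = -1/(z + 1) + 5/(z - 1) + 4/(z - 4): now ∫(4/(z - 4)) dz + ∫(5/(z - 1)) dz + ∫(-1/(z + 1)) dz.
Step 2. Evaluate the standard form [assuming z > 4]: now 4*log(z - 4) + ∫(5/(z - 1)) dz + ∫(-1/(z + 1)) dz.
Step 3. Evaluate the standard form [assuming z > -1]: now 4*log(z - 4) - log(z + 1) + ∫(5/(z - 1)) dz.
Step 4. Evaluate the standard form [assuming z > 1]: now 4*log(z - 4) + 5*log(z - 1) - log(z + 1).
Answer: 4*log(z - 4) + 5*log(z - 1) - log(z + 1).


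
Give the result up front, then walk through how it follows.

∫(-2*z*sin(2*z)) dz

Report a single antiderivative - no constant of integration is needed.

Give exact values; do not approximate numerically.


The answer is z*cos(2*z) - sin(2*z)/2.
Step 1. Integrate ∫(-2*z*sin(2*z)) dz by parts with u = z, dv = (-2*sin(2*z)) dz, so v = cos(2*z): now z*cos(2*z) + ∫(-cos(2*z)) dz.
Step 2. Evaluate the standard form: now z*cos(2*z) - sin(2*z)/2.
Answer: z*cos(2*z) - sin(2*z)/2.


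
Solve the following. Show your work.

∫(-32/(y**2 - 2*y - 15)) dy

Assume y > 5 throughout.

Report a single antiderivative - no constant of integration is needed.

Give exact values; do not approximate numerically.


Step 1. Decompose ∫(-32/(y**2 - 2*y - 15)) dy by partial fractions, -32/(y**2 - 2*y - 15) = 4/(y + 3) - 4/(y - 5): now ∫(-4/(y - 5)) dy + ∫(4/(y + 3)) dy.
Step 2. Evaluate the standard form [assuming y > -3]: now 4*log(y + 3) + ∫(-4/(y - 5)) dy.
Step 3. Evaluate the standard form [assuming y > 5]: now -4*log(y - 5) + 4*log(y + 3).
Answer: -4*log(y - 5) + 4*log(y + 3).


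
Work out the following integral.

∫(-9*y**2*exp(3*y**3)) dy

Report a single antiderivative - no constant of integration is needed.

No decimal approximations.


Answer: -exp(3*y**3).


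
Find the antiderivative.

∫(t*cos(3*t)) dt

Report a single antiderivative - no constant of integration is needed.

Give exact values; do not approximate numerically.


Answer: t*sin(3*t)/3 + cos(3*t)/9.


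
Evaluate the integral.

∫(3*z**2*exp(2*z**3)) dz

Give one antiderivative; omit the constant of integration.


Answer: exp(2*z**3)/2.


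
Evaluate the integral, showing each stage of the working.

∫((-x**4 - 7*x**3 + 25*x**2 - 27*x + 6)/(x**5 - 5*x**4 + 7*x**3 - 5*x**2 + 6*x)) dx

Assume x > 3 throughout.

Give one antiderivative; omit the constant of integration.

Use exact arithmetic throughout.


Step 1. Decompose ∫((-x**4 - 7*x**3 + 25*x**2 - 27*x + 6)/(x**5 - 5*x**4 + 7*x**3 - 5*x**2 + 6*x)) dx by partial fractions, (-x**4 - 7*x**3 + 25*x**2 - 27*x + 6)/(x**5 - 5*x**4 + 7*x**3 - 5*x**2 + 6*x) = -4/(x**2 + 1) + 2/(x - 2) - 4/(x - 3) + 1/x: now ∫(1/x) dx + ∫(-4/(x - 3)) dx + ∫(2/(x - 2)) dx + ∫(-4/(x**2 + 1)) dx.
Step 2. Evaluate the standard form [assuming x > 2]: now 2*log(x - 2) + ∫(1/x) dx + ∫(-4/(x - 3)) dx + ∫(-4/(x**2 + 1)) dx.
Step 3. Evaluate the standard form [assuming x > 0]: now log(x) + 2*log(x - 2) + ∫(-4/(x - 3)) dx + ∫(-4/(x**2 + 1)) dx.
Step 4. Evaluate the standard form [assuming x > 3]: now log(x) - 4*log(x - 3) + 2*log(x - 2) + ∫(-4/(x**2 + 1)) dx.
Step 5. Evaluate the standard form: now log(x) - 4*log(x - 3) + 2*log(x - 2) - 4*atan(x).
Answer: log(x) - 4*log(x - 3) + 2*log(x - 2) - 4*atan(x).


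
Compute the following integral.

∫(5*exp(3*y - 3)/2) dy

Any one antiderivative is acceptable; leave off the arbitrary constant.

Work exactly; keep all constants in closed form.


Answer: 5*exp(3*y - 3)/6.


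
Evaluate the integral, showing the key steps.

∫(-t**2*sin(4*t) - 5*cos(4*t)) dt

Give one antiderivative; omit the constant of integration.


Step 1. Rewrite: now ∫(-t**2*sin(4*t)) dt + ∫(-5*cos(4*t)) dt.
Step 2. Integrate ∫(-t**2*sin(4*t)) dt by parts with u = t**2, dv = (-sin(4*t)) dt, so v = cos(4*t)/4: now t**2*cos(4*t)/4 + ∫(-t*cos(4*t)/2) dt + ∫(-5*cos(4*t)) dt.
Step 3. Integrate ∫(-t*cos(4*t)/2) dt by parts with u = t, dv = (-cos(4*t)/2) dt, so v = -sin(4*t)/8: now t**2*cos(4*t)/4 - t*sin(4*t)/8 + ∫(sin(4*t)/8) dt + ∫(-5*cos(4*t)) dt.
Step 4. Evaluate the standard form: now t**2*cos(4*t)/4 - t*sin(4*t)/8 - cos(4*t)/32 + ∫(-5*cos(4*t)) dt.
Step 5. Evaluate the standard form: now t**2*cos(4*t)/4 - t*sin(4*t)/8 - 5*sin(4*t)/4 - cos(4*t)/32.
Answer: t**2*cos(4*t)/4 - t*sin(4*t)/8 - 5*sin(4*t)/4 - cos(4*t)/32.


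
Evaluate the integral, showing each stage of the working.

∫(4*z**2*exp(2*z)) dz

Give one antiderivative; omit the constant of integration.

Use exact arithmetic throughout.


Step 1. Integrate ∫(4*z**2*exp(2*z)) dz by parts with u = z**2, dv = (4*exp(2*z)) dz, so v = 2*exp(2*z): now 2*z**2*exp(2*z) + ∫(-4*z*exp(2*z)) dz.
Step 2. Integrate ∫(-4*z*exp(2*z)) dz by parts with u = z, dv = (-4*exp(2*z)) dz, so v = -2*exp(2*z): now 2*z**2*exp(2*z) - 2*z*exp(2*z) + ∫(2*exp(2*z)) dz.
Step 3. Evaluate the standard form: now 2*z**2*exp(2*z) - 2*z*exp(2*z) + exp(2*z).
Answer: 2*z**2*exp(2*z) - 2*z*exp(2*z) + exp(2*z).


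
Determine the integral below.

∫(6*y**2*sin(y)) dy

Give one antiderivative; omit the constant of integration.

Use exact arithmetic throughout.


Answer: -6*y**2*cos(y) + 12*y*sin(y) + 12*cos(y).


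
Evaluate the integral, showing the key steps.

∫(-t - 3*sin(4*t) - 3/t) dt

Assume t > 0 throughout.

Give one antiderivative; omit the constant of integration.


Step 1. Rewrite: now ∫(-3/t) dt + ∫(-t) dt + ∫(-3*sin(4*t)) dt.
Step 2. Evaluate the standard form: now -t**2/2 + ∫(-3/t) dt + ∫(-3*sin(4*t)) dt.
Step 3. Evaluate the standard form [assuming t > 0]: now -t**2/2 - 3*log(t) + ∫(-3*sin(4*t)) dt.
Step 4. Evaluate the standard form: now -t**2/2 - 3*log(t) + 3*cos(4*t)/4.
Answer: -t**2/2 - 3*log(t) + 3*cos(4*t)/4.


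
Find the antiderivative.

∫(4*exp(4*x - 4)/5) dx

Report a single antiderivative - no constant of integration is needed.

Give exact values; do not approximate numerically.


Answer: exp(4*x - 4)/5.


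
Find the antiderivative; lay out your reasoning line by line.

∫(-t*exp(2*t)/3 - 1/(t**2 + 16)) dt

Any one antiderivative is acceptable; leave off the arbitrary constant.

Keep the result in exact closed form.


Step 1. Rewrite: now ∫(-t*exp(2*t)/3) dt + ∫(-1/(t**2 + 16)) dt.
Step 2. Evaluate the standard form: now -atan(t/4)/4 + ∫(-t*exp(2*t)/3) dt.
Step 3. Integrate ∫(-t*exp(2*t)/3) dt by parts with u = t, dv = (-exp(2*t)/3) dt, so v = -exp(2*t)/6: now -t*exp(2*t)/6 - atan(t/4)/4 + ∫(exp(2*t)/6) dt.
Step 4. Evaluate the standard form: now -t*exp(2*t)/6 + exp(2*t)/12 - atan(t/4)/4.
Answer: -t*exp(2*t)/6 + exp(2*t)/12 - atan(t/4)/4.


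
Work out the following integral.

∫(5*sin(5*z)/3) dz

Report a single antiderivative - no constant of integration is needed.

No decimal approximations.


Answer: -cos(5*z)/3.


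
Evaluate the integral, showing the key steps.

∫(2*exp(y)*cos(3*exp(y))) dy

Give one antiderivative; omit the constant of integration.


Step 1. Substitute u = exp(y), turning ∫(2*exp(y)*cos(3*exp(y))) dy into ∫(2*cos(3*u)) du: now ∫(2*cos(3*u)) du.
Step 2. Evaluate the standard form: now 2*sin(3*u)/3.
Step 3. Substitute back u = exp(y): now 2*sin(3*exp(y))/3.
Answer: 2*sin(3*exp(y))/3.


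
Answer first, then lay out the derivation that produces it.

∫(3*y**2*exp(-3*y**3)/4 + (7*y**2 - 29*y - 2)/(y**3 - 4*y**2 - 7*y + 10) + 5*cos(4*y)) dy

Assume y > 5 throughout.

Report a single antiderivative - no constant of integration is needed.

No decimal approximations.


The answer is log(y - 5) + 2*log(y - 1) + 4*log(y + 2) + 5*sin(4*y)/4 - exp(-3*y**3)/12.
Step 1. Rewrite: now ∫(3*y**2*exp(-3*y**3)/4) dy + ∫((7*y**2 - 29*y - 2)/(y**3 - 4*y**2 - 7*y + 10)) dy + ∫(5*cos(4*y)) dy.
Step 2. Decompose ∫((7*y**2 - 29*y - 2)/(y**3 - 4*y**2 - 7*y + 10)) dy by partial fractions, (7*y**2 - 29*y - 2)/(y**3 - 4*y**2 - 7*y + 10) = 4/(y + 2) + 2/(y - 1) + 1/(y - 5): now ∫(3*y**2*exp(-3*y**3)/4) dy + ∫(1/(y - 5)) dy + ∫(2/(y - 1)) dy + ∫(4/(y + 2)) dy + ∫(5*cos(4*y)) dy.
Step 3. Evaluate the standard form [assuming y > 1]: now 2*log(y - 1) + ∫(3*y**2*exp(-3*y**3)/4) dy + ∫(1/(y - 5)) dy + ∫(4/(y + 2)) dy + ∫(5*cos(4*y)) dy.
Step 4. Evaluate the standard form [assuming y > 5]: now log(y - 5) + 2*log(y - 1) + ∫(3*y**2*exp(-3*y**3)/4) dy + ∫(4/(y + 2)) dy + ∫(5*cos(4*y)) dy.
Step 5. Evaluate the standard form [assuming y > -2]: now log(y - 5) + 2*log(y - 1) + 4*log(y + 2) + ∫(3*y**2*exp(-3*y**3)/4) dy + ∫(5*cos(4*y)) dy.
Step 6. Substitute u = y**3, turning ∫(3*y**2*exp(-3*y**3)/4) dy into ∫(exp(-3*u)/4) du: now log(y - 5) + 2*log(y - 1) + 4*log(y + 2) + ∫(exp(-3*u)/4) du + ∫(5*cos(4*y)) dy.
Step 7. Evaluate the standard form: now log(y - 5) + 2*log(y - 1) + 4*log(y + 2) + ∫(5*cos(4*y)) dy - exp(-3*u)/12.
Step 8. Substitute back u = y**3: now log(y - 5) + 2*log(y - 1) + 4*log(y + 2) + ∫(5*cos(4*y)) dy - exp(-3*y**3)/12.
Step 9. Evaluate the standard form: now log(y - 5) + 2*log(y - 1) + 4*log(y + 2) + 5*sin(4*y)/4 - exp(-3*y**3)/12.
Answer: log(y - 5) + 2*log(y - 1) + 4*log(y + 2) + 5*sin(4*y)/4 - exp(-3*y**3)/12.


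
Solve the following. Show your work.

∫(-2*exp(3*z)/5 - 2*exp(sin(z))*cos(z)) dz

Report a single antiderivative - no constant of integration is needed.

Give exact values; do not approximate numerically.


Step 1. Rewrite: now ∫(-2*exp(sin(z))*cos(z)) dz + ∫(-2*exp(3*z)/5) dz.
Step 2. Substitute u = sin(z), turning ∫(-2*exp(sin(z))*cos(z)) dz into ∫(-2*exp(u)) du: now ∫(-2*exp(u)) du + ∫(-2*exp(3*z)/5) dz.
Step 3. Evaluate the standard form: now -2*exp(u) + ∫(-2*exp(3*z)/5) dz.
Step 4. Substitute back u = sin(z): now -2*exp(sin(z)) + ∫(-2*exp(3*z)/5) dz.
Step 5. Evaluate the standard form: now -2*exp(3*z)/15 - 2*exp(sin(z)).
Answer: -2*exp(3*z)/15 - 2*exp(sin(z)).


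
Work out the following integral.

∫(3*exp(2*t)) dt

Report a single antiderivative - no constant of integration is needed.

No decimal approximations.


Answer: 3*exp(2*t)/2.


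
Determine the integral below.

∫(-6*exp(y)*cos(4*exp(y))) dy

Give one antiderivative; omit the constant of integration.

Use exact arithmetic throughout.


Answer: -3*sin(4*exp(y))/2.


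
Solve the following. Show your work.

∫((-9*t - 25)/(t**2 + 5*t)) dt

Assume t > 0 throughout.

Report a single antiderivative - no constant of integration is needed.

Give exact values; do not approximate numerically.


Step 1. Decompose ∫((-9*t - 25)/(t**2 + 5*t)) dt by partial fractions, (-9*t - 25)/(t**2 + 5*t) = -4/(t + 5) - 5/t: now ∫(-5/t) dt + ∫(-4/(t + 5)) dt.
Step 2. Evaluate the standard form [assuming t > 0]: now -5*log(t) + ∫(-4/(t + 5)) dt.
Step 3. Evaluate the standard form [assuming t > -5]: now -5*log(t) - 4*log(t + 5).
Answer: -5*log(t) - 4*log(t + 5).


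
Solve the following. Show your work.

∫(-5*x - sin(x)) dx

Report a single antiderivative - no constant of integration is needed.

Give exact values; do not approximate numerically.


Step 1. Rewrite: now ∫(-5*x) dx + ∫(-sin(x)) dx.
Step 2. Evaluate the standard form: now cos(x) + ∫(-5*x) dx.
Step 3. Evaluate the standard form: now -5*x**2/2 + cos(x).
Answer: -5*x**2/2 + cos(x).


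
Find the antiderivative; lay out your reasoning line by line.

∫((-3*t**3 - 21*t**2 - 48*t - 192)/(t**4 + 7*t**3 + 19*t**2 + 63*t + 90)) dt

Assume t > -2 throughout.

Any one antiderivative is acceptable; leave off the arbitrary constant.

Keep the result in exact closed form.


Step 1. Decompose ∫((-3*t**3 - 21*t**2 - 48*t - 192)/(t**4 + 7*t**3 + 19*t**2 + 63*t + 90)) dt by partial fractions, (-3*t**3 - 21*t**2 - 48*t - 192)/(t**4 + 7*t**3 + 19*t**2 + 63*t + 90) = -3/(t**2 + 9) + 1/(t + 5) - 4/(t + 2): now ∫(-4/(t + 2)) dt + ∫(1/(t + 5)) dt + ∫(-3/(t**2 + 9)) dt.
Step 2. Evaluate the standard form [assuming t > -2]: now -4*log(t + 2) + ∫(1/(t + 5)) dt + ∫(-3/(t**2 + 9)) dt.
Step 3. Evaluate the standard form [assuming t > -5]: now -4*log(t + 2) + log(t + 5) + ∫(-3/(t**2 + 9)) dt.
Step 4. Evaluate the standard form: now -4*log(t + 2) + log(t + 5) - atan(t/3).
Answer: -4*log(t + 2) + log(t + 5) - atan(t/3).


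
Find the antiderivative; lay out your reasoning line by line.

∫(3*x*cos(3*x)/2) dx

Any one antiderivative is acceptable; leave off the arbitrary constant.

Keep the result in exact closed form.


Step 1. Integrate ∫(3*x*cos(3*x)/2) dx by parts with u = x, dv = (3*cos(3*x)/2) dx, so v = sin(3*x)/2: now x*sin(3*x)/2 + ∫(-sin(3*x)/2) dx.
Step 2. Evaluate the standard form: now x*sin(3*x)/2 + cos(3*x)/6.
Answer: x*sin(3*x)/2 + cos(3*x)/6.


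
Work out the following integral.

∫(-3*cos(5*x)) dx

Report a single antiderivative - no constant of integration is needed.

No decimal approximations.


Answer: -3*sin(5*x)/5.


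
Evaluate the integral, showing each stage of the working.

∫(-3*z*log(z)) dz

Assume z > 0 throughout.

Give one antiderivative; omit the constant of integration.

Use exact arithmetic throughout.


Step 1. Integrate ∫(-3*z*log(z)) dz by parts with u = log(z), dv = (-3*z) dz, so v = -3*z**2/2 [assuming z > 0]: now -3*z**2*log(z)/2 + ∫(3*z/2) dz.
Step 2. Evaluate the standard form: now -3*z**2*log(z)/2 + 3*z**2/4.
Answer: -3*z**2*log(z)/2 + 3*z**2/4.


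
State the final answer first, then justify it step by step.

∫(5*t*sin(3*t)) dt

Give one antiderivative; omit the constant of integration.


The answer is -5*t*cos(3*t)/3 + 5*sin(3*t)/9.
Step 1. Integrate ∫(5*t*sin(3*t)) dt by parts with u = t, dv = (5*sin(3*t)) dt, so v = -5*cos(3*t)/3: now -5*t*cos(3*t)/3 + ∫(5*cos(3*t)/3) dt.
Step 2. Evaluate the standard form: now -5*t*cos(3*t)/3 + 5*sin(3*t)/9.
Answer: -5*t*cos(3*t)/3 + 5*sin(3*t)/9.


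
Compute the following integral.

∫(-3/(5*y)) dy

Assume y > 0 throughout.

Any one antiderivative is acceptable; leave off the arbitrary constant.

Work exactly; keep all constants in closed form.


Answer: -3*log(y)/5.


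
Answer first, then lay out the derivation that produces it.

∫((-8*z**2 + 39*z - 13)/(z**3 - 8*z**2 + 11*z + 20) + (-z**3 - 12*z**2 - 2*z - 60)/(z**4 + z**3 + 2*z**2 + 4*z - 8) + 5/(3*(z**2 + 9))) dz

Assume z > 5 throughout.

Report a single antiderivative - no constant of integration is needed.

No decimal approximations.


The answer is -3*log(z - 5) - 3*log(z - 4) - 5*log(z - 1) - 2*log(z + 1) + 4*log(z + 2) + 5*atan(z/3)/9 + atan(z/2).
Step 1. Rewrite: now ∫((-8*z**2 + 39*z - 13)/(z**3 - 8*z**2 + 11*z + 20)) dz + ∫((-z**3 - 12*z**2 - 2*z - 60)/(z**4 + z**3 + 2*z**2 + 4*z - 8)) dz + ∫(5/(3*(z**2 + 9))) dz.
Step 2. Decompose ∫((-z**3 - 12*z**2 - 2*z - 60)/(z**4 + z**3 + 2*z**2 + 4*z - 8)) dz by partial fractions, (-z**3 - 12*z**2 - 2*z - 60)/(z**4 + z**3 + 2*z**2 + 4*z - 8) = 2/(z**2 + 4) + 4/(z + 2) - 5/(z - 1): now ∫((-8*z**2 + 39*z - 13)/(z**3 - 8*z**2 + 11*z + 20)) dz + ∫(-5/(z - 1)) dz + ∫(4/(z + 2)) dz + ∫(2/(z**2 + 4)) dz + ∫(5/(3*(z**2 + 9))) dz.
Step 3. Evaluate the standard form [assuming z > 1]: now -5*log(z - 1) + ∫((-8*z**2 + 39*z - 13)/(z**3 - 8*z**2 + 11*z + 20)) dz + ∫(4/(z + 2)) dz + ∫(2/(z**2 + 4)) dz + ∫(5/(3*(z**2 + 9))) dz.
Step 4. Evaluate the standard form [assuming z > -2]: now -5*log(z - 1) + 4*log(z + 2) + ∫((-8*z**2 + 39*z - 13)/(z**3 - 8*z**2 + 11*z + 20)) dz + ∫(2/(z**2 + 4)) dz + ∫(5/(3*(z**2 + 9))) dz.
Step 5. Evaluate the standard form: now -5*log(z - 1) + 4*log(z + 2) + atan(z/2) + ∫((-8*z**2 + 39*z - 13)/(z**3 - 8*z**2 + 11*z + 20)) dz + ∫(5/(3*(z**2 + 9))) dz.
Step 6. Evaluate the standard form: now -5*log(z - 1) + 4*log(z + 2) + 5*atan(z/3)/9 + atan(z/2) + ∫((-8*z**2 + 39*z - 13)/(z**3 - 8*z**2 + 11*z + 20)) dz.
Step 7. Decompose ∫((-8*z**2 + 39*z - 13)/(z**3 - 8*z**2 + 11*z + 20)) dz by partial fractions, (-8*z**2 + 39*z - 13)/(z**3 - 8*z**2 + 11*z + 20) = -2/(z + 1) - 3/(z - 4) - 3/(z - 5): now -5*log(z - 1) + 4*log(z + 2) + 5*atan(z/3)/9 + atan(z/2) + ∫(-3/(z - 5)) dz + ∫(-3/(z - 4)) dz + ∫(-2/(z + 1)) dz.
Step 8. Evaluate the standard form [assuming z > 5]: now -3*log(z - 5) - 5*log(z - 1) + 4*log(z + 2) + 5*atan(z/3)/9 + atan(z/2) + ∫(-3/(z - 4)) dz + ∫(-2/(z + 1)) dz.
Step 9. Evaluate the standard form [assuming z > 4]: now -3*log(z - 5) - 3*log(z - 4) - 5*log(z - 1) + 4*log(z + 2) + 5*atan(z/3)/9 + atan(z/2) + ∫(-2/(z + 1)) dz.
Step 10. Evaluate the standard form [assuming z > -1]: now -3*log(z - 5) - 3*log(z - 4) - 5*log(z - 1) - 2*log(z + 1) + 4*log(z + 2) + 5*atan(z/3)/9 + atan(z/2).
Answer: -3*log(z - 5) - 3*log(z - 4) - 5*log(z - 1) - 2*log(z + 1) + 4*log(z + 2) + 5*atan(z/3)/9 + atan(z/2).


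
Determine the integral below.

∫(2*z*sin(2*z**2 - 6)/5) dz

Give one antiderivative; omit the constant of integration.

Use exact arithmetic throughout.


Answer: -cos(2*z**2 - 6)/10.


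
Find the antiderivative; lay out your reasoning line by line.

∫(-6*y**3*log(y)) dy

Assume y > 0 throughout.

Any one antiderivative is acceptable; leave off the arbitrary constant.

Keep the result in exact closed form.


Step 1. Integrate ∫(-6*y**3*log(y)) dy by parts with u = log(y), dv = (-6*y**3) dy, so v = -3*y**4/2 [assuming y > 0]: now -3*y**4*log(y)/2 + ∫(3*y**3/2) dy.
Step 2. Evaluate the standard form: now -3*y**4*log(y)/2 + 3*y**4/8.
Answer: -3*y**4*log(y)/2 + 3*y**4/8.


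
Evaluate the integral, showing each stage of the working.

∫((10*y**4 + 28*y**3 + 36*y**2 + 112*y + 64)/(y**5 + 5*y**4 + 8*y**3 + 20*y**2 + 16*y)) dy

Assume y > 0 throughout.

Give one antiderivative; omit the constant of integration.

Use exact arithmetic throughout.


Step 1. Decompose ∫((10*y**4 + 28*y**3 + 36*y**2 + 112*y + 64)/(y**5 + 5*y**4 + 8*y**3 + 20*y**2 + 16*y)) dy by partial fractions, (10*y**4 + 28*y**3 + 36*y**2 + 112*y + 64)/(y**5 + 5*y**4 + 8*y**3 + 20*y**2 + 16*y) = -4/(y**2 + 4) + 4/(y + 4) + 2/(y + 1) + 4/y: now ∫(4/y) dy + ∫(2/(y + 1)) dy + ∫(4/(y + 4)) dy + ∫(-4/(y**2 + 4)) dy.
Step 2. Evaluate the standard form [assuming y > -1]: now 2*log(y + 1) + ∫(4/y) dy + ∫(4/(y + 4)) dy + ∫(-4/(y**2 + 4)) dy.
Step 3. Evaluate the standard form [assuming y > -4]: now 2*log(y + 1) + 4*log(y + 4) + ∫(4/y) dy + ∫(-4/(y**2 + 4)) dy.
Step 4. Evaluate the standard form [assuming y > 0]: now 4*log(y) + 2*log(y + 1) + 4*log(y + 4) + ∫(-4/(y**2 + 4)) dy.
Step 5. Evaluate the standard form: now 4*log(y) + 2*log(y + 1) + 4*log(y + 4) - 2*atan(y/2).
Answer: 4*log(y) + 2*log(y + 1) + 4*log(y + 4) - 2*atan(y/2).
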